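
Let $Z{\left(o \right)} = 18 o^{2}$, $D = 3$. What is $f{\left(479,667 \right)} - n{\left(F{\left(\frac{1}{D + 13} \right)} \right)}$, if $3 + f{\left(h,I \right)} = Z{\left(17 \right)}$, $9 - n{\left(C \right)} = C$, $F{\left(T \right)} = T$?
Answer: $\frac{83041}{16} \approx 5190.1$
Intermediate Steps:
$n{\left(C \right)} = 9 - C$
$f{\left(h,I \right)} = 5199$ ($f{\left(h,I \right)} = -3 + 18 \cdot 17^{2} = -3 + 18 \cdot 289 = -3 + 5202 = 5199$)
$f{\left(479,667 \right)} - n{\left(F{\left(\frac{1}{D + 13} \right)} \right)} = 5199 - \left(9 - \frac{1}{3 + 13}\right) = 5199 - \left(9 - \frac{1}{16}\right) = 5199 - \frac{143}{16} = \frac{83041}{16}$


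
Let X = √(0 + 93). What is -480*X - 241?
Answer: -241 - 480*√93 ≈ -4870.0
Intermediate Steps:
X = √93 ≈ 9.6436
-480*X - 241 = -480*√93 - 241 = -241 - 480*√93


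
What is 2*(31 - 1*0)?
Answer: 62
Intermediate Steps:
2*(31 - 1*0) = 2*(31 + 0) = 2*31 = 62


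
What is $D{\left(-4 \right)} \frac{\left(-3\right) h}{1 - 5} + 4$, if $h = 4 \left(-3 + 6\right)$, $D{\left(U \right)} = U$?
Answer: $-32$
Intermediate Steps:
$h = 12$ ($h = 4 \cdot 3 = 12$)
$D{\left(-4 \right)} \frac{\left(-3\right) h}{1 - 5} + 4 = - 4 \frac{\left(-3\right) 12}{1 - 5} + 4 = - 4 \left(- \frac{36}{-4}\right) + 4 = - 4 \left(\left(-36\right) \left(- \frac{1}{4}\right)\right) + 4 = \left(-4\right) 9 + 4 = -36 + 4 = -32$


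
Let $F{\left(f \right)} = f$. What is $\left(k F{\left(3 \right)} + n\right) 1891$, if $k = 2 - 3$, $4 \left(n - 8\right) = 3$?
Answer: $\frac{43493}{4} \approx 10873.0$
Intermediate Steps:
$n = \frac{35}{4}$ ($n = 8 + \frac{1}{4} \cdot 3 = 8 + \frac{3}{4} = \frac{35}{4} \approx 8.75$)
$k = -1$ ($k = 2 - 3 = -1$)
$\left(k F{\left(3 \right)} + n\right) 1891 = \left(\left(-1\right) 3 + \frac{35}{4}\right) 1891 = \left(-3 + \frac{35}{4}\right) 1891 = \frac{23}{4} \cdot 1891 = \frac{43493}{4}$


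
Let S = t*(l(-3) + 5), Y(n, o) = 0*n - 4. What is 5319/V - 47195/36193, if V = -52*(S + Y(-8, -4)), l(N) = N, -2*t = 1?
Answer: 180239867/9410180 ≈ 19.154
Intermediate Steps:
t = -½ (t = -½*1 = -½ ≈ -0.50000)
Y(n, o) = -4 (Y(n, o) = 0 - 4 = -4)
S = -1 (S = -(-3 + 5)/2 = -½*2 = -1)
V = 260 (V = -52*(-1 - 4) = -52*(-5) = 260)
5319/V - 47195/36193 = 5319/260 - 47195/36193 = 180239867/9410180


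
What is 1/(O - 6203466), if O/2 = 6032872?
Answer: 1/5862278 ≈ 1.7058e-7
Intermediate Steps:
O = 12065744 (O = 2*6032872 = 12065744)
1/(O - 6203466) = 1/(12065744 - 6203466) = 1/5862278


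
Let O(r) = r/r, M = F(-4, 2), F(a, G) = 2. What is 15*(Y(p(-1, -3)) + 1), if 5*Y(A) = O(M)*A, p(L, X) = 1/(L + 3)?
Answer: 33/2 ≈ 16.500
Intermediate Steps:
p(L, X) = 1/(3 + L)
M = 2
O(r) = 1
Y(A) = A/5 (Y(A) = (1*A)/5 = A/5)
15*(Y(p(-1, -3)) + 1) = 15*(1/(5*(3 - 1)) + 1) = 15*((⅕)/2 + 1) = 15*((⅕)*(½) + 1) = 15*(⅒ + 1) = 15*(11/10) = 33/2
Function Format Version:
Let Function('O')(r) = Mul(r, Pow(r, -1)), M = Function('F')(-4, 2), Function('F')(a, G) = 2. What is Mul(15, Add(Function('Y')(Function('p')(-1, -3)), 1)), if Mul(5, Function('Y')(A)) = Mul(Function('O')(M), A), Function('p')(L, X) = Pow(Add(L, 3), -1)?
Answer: Rational(33, 2) ≈ 16.500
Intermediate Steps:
Function('p')(L, X) = Pow(Add(3, L), -1)
M = 2
Function('O')(r) = 1
Function('Y')(A) = Mul(Rational(1, 5), A) (Function('Y')(A) = Mul(Rational(1, 5), Mul(1, A)) = Mul(Rational(1, 5), A))
Mul(15, Add(Function('Y')(Function('p')(-1, -3)), 1)) = Mul(15, Add(Mul(Rational(1, 5), Pow(Add(3, -1), -1)), 1)) = Mul(15, Add(Mul(Rational(1, 5), Pow(2, -1)), 1)) = Mul(15, Add(Mul(Rational(1, 5), Rational(1, 2)), 1)) = Mul(15, Add(Rational(1, 10), 1)) = Mul(15, Rational(11, 10)) = Rational(33, 2)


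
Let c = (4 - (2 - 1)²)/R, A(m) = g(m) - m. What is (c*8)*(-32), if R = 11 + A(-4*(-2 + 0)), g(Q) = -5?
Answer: 384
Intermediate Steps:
A(m) = -5 - m
R = -2 (R = 11 + (-5 - (-4)*(-2 + 0)) = 11 + (-5 - (-4)*(-2)) = 11 + (-5 - 1*8) = 11 + (-5 - 8) = 11 - 13 = -2)
c = -3/2 (c = (4 - (2 - 1)²)/(-2) = (4 - 1*1²)*(-½) = (4 - 1*1)*(-½) = (4 - 1)*(-½) = 3*(-½) = -3/2 ≈ -1.5000)
(c*8)*(-32) = -3/2*8*(-32) = -12*(-32) = 384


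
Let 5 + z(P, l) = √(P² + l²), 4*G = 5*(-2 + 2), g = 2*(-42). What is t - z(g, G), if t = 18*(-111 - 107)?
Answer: -4003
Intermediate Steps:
g = -84
G = 0 (G = (5*(-2 + 2))/4 = (5*0)/4 = (¼)*0 = 0)
z(P, l) = -5 + √(P² + l²)
t = -3924 (t = 18*(-218) = -3924)
t - z(g, G) = -3924 - (-5 + √((-84)² + 0²)) = -3924 - (-5 + √(7056 + 0)) = -3924 - (-5 + √7056) = -3924 - (-5 + 84) = -3924 - 1*79 = -3924 - 79 = -4003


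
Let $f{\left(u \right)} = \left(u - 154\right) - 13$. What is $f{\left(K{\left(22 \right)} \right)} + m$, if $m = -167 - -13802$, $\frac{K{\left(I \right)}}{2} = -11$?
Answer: $13446$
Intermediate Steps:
$K{\left(I \right)} = -22$ ($K{\left(I \right)} = 2 \left(-11\right) = -22$)
$m = 13635$ ($m = -167 + 13802 = 13635$)
$f{\left(u \right)} = -167 + u$ ($f{\left(u \right)} = \left(-154 + u\right) - 13 = -167 + u$)
$f{\left(K{\left(22 \right)} \right)} + m = \left(-167 - 22\right) + 13635 = -189 + 13635 = 13446$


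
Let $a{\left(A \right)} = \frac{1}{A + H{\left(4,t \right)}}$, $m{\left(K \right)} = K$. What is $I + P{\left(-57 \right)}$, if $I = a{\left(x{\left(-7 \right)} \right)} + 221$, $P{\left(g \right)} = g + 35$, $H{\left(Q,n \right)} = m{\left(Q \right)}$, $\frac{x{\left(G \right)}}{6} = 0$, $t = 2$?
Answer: $\frac{797}{4} \approx 199.25$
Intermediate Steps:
$x{\left(G \right)} = 0$ ($x{\left(G \right)} = 6 \cdot 0 = 0$)
$H{\left(Q,n \right)} = Q$
$a{\left(A \right)} = \frac{1}{4 + A}$ ($a{\left(A \right)} = \frac{1}{A + 4} = \frac{1}{4 + A}$)
$P{\left(g \right)} = 35 + g$
$I = \frac{885}{4}$ ($I = \frac{1}{4 + 0} + 221 = \frac{1}{4} + 221 = \frac{885}{4} \approx 221.25$)
$I + P{\left(-57 \right)} = \frac{885}{4} + \left(35 - 57\right) = \frac{885}{4} - 22 = \frac{797}{4}$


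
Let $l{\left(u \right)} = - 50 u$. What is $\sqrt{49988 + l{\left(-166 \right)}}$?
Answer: $4 \sqrt{3643} \approx 241.43$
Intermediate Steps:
$\sqrt{49988 + l{\left(-166 \right)}} = \sqrt{49988 - -8300} = \sqrt{49988 + 8300} = \sqrt{58288} = 4 \sqrt{3643}$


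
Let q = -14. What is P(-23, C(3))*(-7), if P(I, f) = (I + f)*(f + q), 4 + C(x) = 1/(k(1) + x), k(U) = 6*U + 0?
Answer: -272734/81 ≈ -3367.1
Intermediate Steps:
k(U) = 6*U
C(x) = -4 + 1/(6 + x) (C(x) = -4 + 1/(6*1 + x) = -4 + 1/(6 + x))
P(I, f) = (-14 + f)*(I + f) (P(I, f) = (I + f)*(f - 14) = (I + f)*(-14 + f) = (-14 + f)*(I + f))
P(-23, C(3))*(-7) = (((-23 - 4*3)/(6 + 3))**2 - 14*(-23) - 14*(-23 - 4*3)/(6 + 3) - 23*(-23 - 4*3)/(6 + 3))*(-7) = (((-23 - 12)/9)**2 + 322 - 14*(-23 - 12)/9 - 23*(-23 - 12)/9)*(-7) = (((1/9)*(-35))**2 + 322 - 14*(-35)/9 - 23*(-35)/9)*(-7) = ((-35/9)**2 + 322 - 14*(-35/9) - 23*(-35/9))*(-7) = (1225/81 + 322 + 490/9 + 805/9)*(-7) = (38962/81)*(-7) = -272734/81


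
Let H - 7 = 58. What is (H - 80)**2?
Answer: 225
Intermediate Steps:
H = 65 (H = 7 + 58 = 65)
(H - 80)**2 = (65 - 80)**2 = (-15)**2 = 225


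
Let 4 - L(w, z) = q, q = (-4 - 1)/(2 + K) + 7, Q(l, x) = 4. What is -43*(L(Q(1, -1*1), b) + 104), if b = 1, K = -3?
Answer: -4128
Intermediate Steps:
q = 12 (q = (-4 - 1)/(2 - 3) + 7 = -5/(-1) + 7 = -5*(-1) + 7 = 5 + 7 = 12)
L(w, z) = -8 (L(w, z) = 4 - 1*12 = 4 - 12 = -8)
-43*(L(Q(1, -1*1), b) + 104) = -43*(-8 + 104) = -43*96 = -4128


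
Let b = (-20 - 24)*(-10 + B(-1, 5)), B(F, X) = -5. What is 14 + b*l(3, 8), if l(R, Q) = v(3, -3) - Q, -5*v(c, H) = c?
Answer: -5662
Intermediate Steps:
v(c, H) = -c/5
b = 660 (b = (-20 - 24)*(-10 - 5) = -44*(-15) = 660)
l(R, Q) = -3/5 - Q (l(R, Q) = -1/5*3 - Q = -3/5 - Q)
14 + b*l(3, 8) = 14 + 660*(-3/5 - 1*8) = 14 + 660*(-3/5 - 8) = 14 + 660*(-43/5) = 14 - 5676 = -5662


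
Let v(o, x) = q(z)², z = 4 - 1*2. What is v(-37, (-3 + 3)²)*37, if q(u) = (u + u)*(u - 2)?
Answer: 0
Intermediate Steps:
z = 2 (z = 4 - 2 = 2)
q(u) = 2*u*(-2 + u) (q(u) = (2*u)*(-2 + u) = 2*u*(-2 + u))
v(o, x) = 0 (v(o, x) = (2*2*(-2 + 2))² = (2*2*0)² = 0² = 0)
v(-37, (-3 + 3)²)*37 = 0*37 = 0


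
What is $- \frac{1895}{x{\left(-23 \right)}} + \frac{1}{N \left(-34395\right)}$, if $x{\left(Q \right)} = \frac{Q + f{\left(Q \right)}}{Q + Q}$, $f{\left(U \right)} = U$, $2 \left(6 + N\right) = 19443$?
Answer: $- \frac{1266483919277}{668329245} \approx -1895.0$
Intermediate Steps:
$N = \frac{19431}{2}$ ($N = -6 + \frac{1}{2} \cdot 19443 = -6 + \frac{19443}{2} = \frac{19431}{2} \approx 9715.5$)
$x{\left(Q \right)} = 1$ ($x{\left(Q \right)} = \frac{Q + Q}{Q + Q} = \frac{2 Q}{2 Q} = 2 Q \frac{1}{2 Q} = 1$)
$- \frac{1895}{x{\left(-23 \right)}} + \frac{1}{N \left(-34395\right)} = - \frac{1895}{1} + \frac{1}{\frac{19431}{2} \left(-34395\right)} = \left(-1895\right) 1 + \frac{2}{19431} \left(- \frac{1}{34395}\right) = -1895 - \frac{2}{668329245} = - \frac{1266483919277}{668329245}$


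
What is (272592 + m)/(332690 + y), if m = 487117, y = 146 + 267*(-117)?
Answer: 759709/301597 ≈ 2.5190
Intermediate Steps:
y = -31093 (y = 146 - 31239 = -31093)
(272592 + m)/(332690 + y) = (272592 + 487117)/(332690 - 31093) = 759709/301597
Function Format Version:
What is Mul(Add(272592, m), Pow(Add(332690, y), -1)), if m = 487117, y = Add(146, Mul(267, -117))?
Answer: Rational(759709, 301597) ≈ 2.5190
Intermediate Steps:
y = -31093 (y = Add(146, -31239) = -31093)
Mul(Add(272592, m), Pow(Add(332690, y), -1)) = Mul(Add(272592, 487117), Pow(Add(332690, -31093), -1)) = Mul(759709, Pow(301597, -1)) = Mul(759709, Rational(1, 301597)) = Rational(759709, 301597)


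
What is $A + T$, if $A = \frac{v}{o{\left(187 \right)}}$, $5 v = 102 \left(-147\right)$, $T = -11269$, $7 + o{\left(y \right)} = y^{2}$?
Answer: $- \frac{328324814}{29135} \approx -11269.0$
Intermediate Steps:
$o{\left(y \right)} = -7 + y^{2}$
$v = - \frac{14994}{5}$ ($v = \frac{102 \left(-147\right)}{5} = \frac{1}{5} \left(-14994\right) = - \frac{14994}{5} \approx -2998.8$)
$A = - \frac{2499}{29135}$ ($A = - \frac{14994}{5 \left(-7 + 187^{2}\right)} = - \frac{14994}{5 \left(-7 + 34969\right)} = - \frac{14994}{5 \cdot 34962} = \left(- \frac{14994}{5}\right) \frac{1}{34962} = - \frac{2499}{29135} \approx -0.085773$)
$A + T = - \frac{2499}{29135} - 11269 = - \frac{328324814}{29135}$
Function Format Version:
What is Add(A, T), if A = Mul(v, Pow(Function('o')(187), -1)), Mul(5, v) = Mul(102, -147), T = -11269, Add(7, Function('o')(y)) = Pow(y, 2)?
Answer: Rational(-328324814, 29135) ≈ -11269.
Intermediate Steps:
Function('o')(y) = Add(-7, Pow(y, 2))
v = Rational(-14994, 5) (v = Mul(Rational(1, 5), Mul(102, -147)) = Mul(Rational(1, 5), -14994) = Rational(-14994, 5) ≈ -2998.8)
A = Rational(-2499, 29135) (A = Mul(Rational(-14994, 5), Pow(Add(-7, Pow(187, 2)), -1)) = Mul(Rational(-14994, 5), Pow(Add(-7, 34969), -1)) = Mul(Rational(-14994, 5), Pow(34962, -1)) = Mul(Rational(-14994, 5), Rational(1, 34962)) = Rational(-2499, 29135) ≈ -0.085773)
Add(A, T) = Add(Rational(-2499, 29135), -11269) = Rational(-328324814, 29135)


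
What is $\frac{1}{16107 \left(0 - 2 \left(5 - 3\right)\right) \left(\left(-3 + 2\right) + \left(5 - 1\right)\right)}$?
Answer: $- \frac{1}{193284} \approx -5.1737 \cdot 10^{-6}$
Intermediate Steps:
$\frac{1}{16107 \left(0 - 2 \left(5 - 3\right)\right) \left(\left(-3 + 2\right) + \left(5 - 1\right)\right)} = \frac{1}{16107 \left(0 - 4\right) \left(-1 + 4\right)} = \frac{1}{16107 \left(0 - 4\right) 3} = \frac{1}{16107 \left(\left(-4\right) 3\right)} = \frac{1}{16107 \left(-12\right)} = \frac{1}{-193284} = - \frac{1}{193284}$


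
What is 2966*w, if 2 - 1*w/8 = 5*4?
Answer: -427104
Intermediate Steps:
w = -144 (w = 16 - 40*4 = 16 - 8*20 = 16 - 160 = -144)
2966*w = 2966*(-144) = -427104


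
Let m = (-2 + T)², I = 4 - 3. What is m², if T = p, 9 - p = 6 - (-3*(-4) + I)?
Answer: 38416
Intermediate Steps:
I = 1
p = 16 (p = 9 - (6 - (-3*(-4) + 1)) = 9 - (6 - (12 + 1)) = 9 - (6 - 1*13) = 9 - (6 - 13) = 9 - 1*(-7) = 9 + 7 = 16)
T = 16
m = 196 (m = (-2 + 16)² = 14² = 196)
m² = 196² = 38416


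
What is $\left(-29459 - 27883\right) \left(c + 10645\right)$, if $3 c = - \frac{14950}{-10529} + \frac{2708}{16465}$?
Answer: $- \frac{105825153859402298}{173359985} \approx -6.1044 \cdot 10^{8}$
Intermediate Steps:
$c = \frac{274664282}{520079955}$ ($c = \frac{- \frac{14950}{-10529} + \frac{2708}{16465}}{3} = \frac{\left(-14950\right) \left(- \frac{1}{10529}\right) + 2708 \cdot \frac{1}{16465}}{3} = \frac{\frac{14950}{10529} + \frac{2708}{16465}}{3} = \frac{1}{3} \cdot \frac{274664282}{173359985} = \frac{274664282}{520079955} \approx 0.52812$)
$\left(-29459 - 27883\right) \left(c + 10645\right) = \left(-29459 - 27883\right) \left(\frac{274664282}{520079955} + 10645\right) = \left(-57342\right) \frac{5536525785257}{520079955} = - \frac{105825153859402298}{173359985}$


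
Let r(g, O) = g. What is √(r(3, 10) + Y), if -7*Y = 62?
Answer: I*√287/7 ≈ 2.4202*I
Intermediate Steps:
Y = -62/7 (Y = -⅐*62 = -62/7 ≈ -8.8571)
√(r(3, 10) + Y) = √(3 - 62/7) = √(-41/7) = I*√287/7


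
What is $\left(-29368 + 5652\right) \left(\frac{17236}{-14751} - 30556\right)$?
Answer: $\frac{971814395552}{1341} \approx 7.2469 \cdot 10^{8}$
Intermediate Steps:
$\left(-29368 + 5652\right) \left(\frac{17236}{-14751} - 30556\right) = - 23716 \left(17236 \left(- \frac{1}{14751}\right) - 30556\right) = - 23716 \left(- \frac{17236}{14751} - 30556\right) = \left(-23716\right) \left(- \frac{450748792}{14751}\right) = \frac{971814395552}{1341}$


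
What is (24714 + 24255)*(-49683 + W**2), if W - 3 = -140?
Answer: -1513827666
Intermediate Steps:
W = -137 (W = 3 - 140 = -137)
(24714 + 24255)*(-49683 + W**2) = (24714 + 24255)*(-49683 + (-137)**2) = 48969*(-49683 + 18769) = 48969*(-30914) = -1513827666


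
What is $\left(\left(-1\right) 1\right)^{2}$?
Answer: $1$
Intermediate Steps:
$\left(\left(-1\right) 1\right)^{2} = \left(-1\right)^{2} = 1$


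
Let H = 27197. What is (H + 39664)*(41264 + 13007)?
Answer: 3628613331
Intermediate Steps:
(H + 39664)*(41264 + 13007) = (27197 + 39664)*(41264 + 13007) = 66861*54271 = 3628613331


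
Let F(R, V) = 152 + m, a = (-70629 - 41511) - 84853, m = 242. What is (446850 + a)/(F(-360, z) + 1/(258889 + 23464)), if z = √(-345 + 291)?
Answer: 70547873521/111247083 ≈ 634.15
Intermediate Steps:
z = 3*I*√6 (z = √(-54) = 3*I*√6 ≈ 7.3485*I)
a = -196993 (a = -112140 - 84853 = -196993)
F(R, V) = 394 (F(R, V) = 152 + 242 = 394)
(446850 + a)/(F(-360, z) + 1/(258889 + 23464)) = (446850 - 196993)/(394 + 1/(258889 + 23464)) = 249857/(394 + 1/282353) = 249857/(111247083/282353) = 249857*(282353/111247083) = 70547873521/111247083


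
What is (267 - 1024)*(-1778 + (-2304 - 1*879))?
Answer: 3755477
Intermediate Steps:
(267 - 1024)*(-1778 + (-2304 - 1*879)) = -757*(-1778 + (-2304 - 879)) = -757*(-1778 - 3183) = -757*(-4961) = 3755477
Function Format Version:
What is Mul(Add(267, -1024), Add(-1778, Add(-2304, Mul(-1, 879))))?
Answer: 3755477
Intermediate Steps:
Mul(Add(267, -1024), Add(-1778, Add(-2304, Mul(-1, 879)))) = Mul(-757, Add(-1778, Add(-2304, -879))) = Mul(-757, Add(-1778, -3183)) = Mul(-757, -4961) = 3755477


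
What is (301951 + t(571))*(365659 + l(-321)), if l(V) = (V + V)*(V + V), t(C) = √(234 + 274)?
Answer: 234864432673 + 1555646*√127 ≈ 2.3488e+11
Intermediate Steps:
t(C) = 2*√127 (t(C) = √508 = 2*√127)
l(V) = 4*V² (l(V) = (2*V)*(2*V) = 4*V²)
(301951 + t(571))*(365659 + l(-321)) = (301951 + 2*√127)*(365659 + 4*(-321)²) = (301951 + 2*√127)*(365659 + 4*103041) = (301951 + 2*√127)*(365659 + 412164) = (301951 + 2*√127)*777823 = 234864432673 + 1555646*√127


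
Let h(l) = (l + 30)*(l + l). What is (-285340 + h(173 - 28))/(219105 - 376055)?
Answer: 23459/15695 ≈ 1.4947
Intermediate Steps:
h(l) = 2*l*(30 + l) (h(l) = (30 + l)*(2*l) = 2*l*(30 + l))
(-285340 + h(173 - 28))/(219105 - 376055) = (-285340 + 2*(173 - 28)*(30 + (173 - 28)))/(219105 - 376055) = (-285340 + 2*145*(30 + 145))/(-156950) = (-285340 + 2*145*175)*(-1/156950) = (-285340 + 50750)*(-1/156950) = -234590*(-1/156950) = 23459/15695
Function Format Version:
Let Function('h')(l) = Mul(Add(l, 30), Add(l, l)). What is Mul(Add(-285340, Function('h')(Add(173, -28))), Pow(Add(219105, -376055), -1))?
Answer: Rational(23459, 15695) ≈ 1.4947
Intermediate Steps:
Function('h')(l) = Mul(2, l, Add(30, l)) (Function('h')(l) = Mul(Add(30, l), Mul(2, l)) = Mul(2, l, Add(30, l)))
Mul(Add(-285340, Function('h')(Add(173, -28))), Pow(Add(219105, -376055), -1)) = Mul(Add(-285340, Mul(2, Add(173, -28), Add(30, Add(173, -28)))), Pow(Add(219105, -376055), -1)) = Mul(Add(-285340, Mul(2, 145, Add(30, 145))), Pow(-156950, -1)) = Mul(Add(-285340, Mul(2, 145, 175)), Rational(-1, 156950)) = Mul(Add(-285340, 50750), Rational(-1, 156950)) = Mul(-234590, Rational(-1, 156950)) = Rational(23459, 15695)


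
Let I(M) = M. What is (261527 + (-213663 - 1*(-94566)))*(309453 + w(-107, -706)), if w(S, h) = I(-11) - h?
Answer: 44174379640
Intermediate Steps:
w(S, h) = -11 - h
(261527 + (-213663 - 1*(-94566)))*(309453 + w(-107, -706)) = (261527 + (-213663 - 1*(-94566)))*(309453 + (-11 - 1*(-706))) = (261527 + (-213663 + 94566))*(309453 + (-11 + 706)) = (261527 - 119097)*(309453 + 695) = 142430*310148 = 44174379640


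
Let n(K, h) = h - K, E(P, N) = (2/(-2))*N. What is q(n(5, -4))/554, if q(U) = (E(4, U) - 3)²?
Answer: 18/277 ≈ 0.064982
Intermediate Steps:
E(P, N) = -N (E(P, N) = (2*(-½))*N = -N)
q(U) = (-3 - U)² (q(U) = (-U - 3)² = (-3 - U)²)
q(n(5, -4))/554 = (3 + (-4 - 1*5))²/554 = (3 + (-4 - 5))²*(1/554) = (3 - 9)²*(1/554) = (-6)²*(1/554) = 36*(1/554) = 18/277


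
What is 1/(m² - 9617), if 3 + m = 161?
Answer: 1/15347 ≈ 6.5159e-5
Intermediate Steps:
m = 158 (m = -3 + 161 = 158)
1/(m² - 9617) = 1/(158² - 9617) = 1/(24964 - 9617) = 1/15347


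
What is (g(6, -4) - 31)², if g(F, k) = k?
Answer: 1225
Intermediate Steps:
(g(6, -4) - 31)² = (-4 - 31)² = (-35)² = 1225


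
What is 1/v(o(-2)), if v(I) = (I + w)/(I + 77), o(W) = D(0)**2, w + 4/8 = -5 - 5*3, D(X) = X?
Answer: -154/41 ≈ -3.7561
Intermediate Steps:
w = -41/2 (w = -1/2 + (-5 - 5*3) = -1/2 + (-5 - 15) = -1/2 - 20 = -41/2 ≈ -20.500)
o(W) = 0 (o(W) = 0**2 = 0)
v(I) = (-41/2 + I)/(77 + I) (v(I) = (I - 41/2)/(I + 77) = (-41/2 + I)/(77 + I))
1/v(o(-2)) = 1/((-41/2 + 0)/(77 + 0)) = 1/(-41/2/77) = 1/((1/77)*(-41/2)) = 1/(-41/154) = -154/41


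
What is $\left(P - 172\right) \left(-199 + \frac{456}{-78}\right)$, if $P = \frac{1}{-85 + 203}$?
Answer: $\frac{54045585}{1534} \approx 35232.0$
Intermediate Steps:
$P = \frac{1}{118} \approx 0.0084746$
$\left(P - 172\right) \left(-199 + \frac{456}{-78}\right) = \left(\frac{1}{118} - 172\right) \left(-199 + \frac{456}{-78}\right) = \left(\frac{1}{118} - 172\right) \left(-199 + 456 \left(- \frac{1}{78}\right)\right) = - \frac{20295 \left(-199 - \frac{76}{13}\right)}{118} = \left(- \frac{20295}{118}\right) \left(- \frac{2663}{13}\right) = \frac{54045585}{1534}$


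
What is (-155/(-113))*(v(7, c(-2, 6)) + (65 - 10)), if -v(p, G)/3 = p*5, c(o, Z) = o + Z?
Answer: -7750/113 ≈ -68.584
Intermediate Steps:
c(o, Z) = Z + o
v(p, G) = -15*p (v(p, G) = -3*p*5 = -15*p)
(-155/(-113))*(v(7, c(-2, 6)) + (65 - 10)) = (-155/(-113))*(-15*7 + (65 - 10)) = (-155*(-1/113))*(-105 + 55) = (155/113)*(-50) = -7750/113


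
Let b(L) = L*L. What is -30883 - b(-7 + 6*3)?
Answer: -31004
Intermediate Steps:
b(L) = L**2
-30883 - b(-7 + 6*3) = -30883 - (-7 + 6*3)**2 = -30883 - (-7 + 18)**2 = -30883 - 1*11**2 = -30883 - 1*121 = -30883 - 121 = -31004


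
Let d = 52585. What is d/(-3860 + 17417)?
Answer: 52585/13557 ≈ 3.8788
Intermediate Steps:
d/(-3860 + 17417) = 52585/(-3860 + 17417) = 52585/13557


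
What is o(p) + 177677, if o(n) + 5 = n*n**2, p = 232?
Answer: 12664840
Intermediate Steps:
o(n) = -5 + n**3 (o(n) = -5 + n*n**2 = -5 + n**3)
o(p) + 177677 = (-5 + 232**3) + 177677 = (-5 + 12487168) + 177677 = 12487163 + 177677 = 12664840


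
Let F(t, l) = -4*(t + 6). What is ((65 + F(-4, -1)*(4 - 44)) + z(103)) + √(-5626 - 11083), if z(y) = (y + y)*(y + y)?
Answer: 42821 + 7*I*√341 ≈ 42821.0 + 129.26*I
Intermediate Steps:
F(t, l) = -24 - 4*t (F(t, l) = -4*(6 + t) = -24 - 4*t)
z(y) = 4*y² (z(y) = (2*y)*(2*y) = 4*y²)
((65 + F(-4, -1)*(4 - 44)) + z(103)) + √(-5626 - 11083) = ((65 + (-24 - 4*(-4))*(4 - 44)) + 4*103²) + √(-5626 - 11083) = ((65 + (-24 + 16)*(-40)) + 4*10609) + √(-16709) = ((65 - 8*(-40)) + 42436) + 7*I*√341 = ((65 + 320) + 42436) + 7*I*√341 = (385 + 42436) + 7*I*√341 = 42821 + 7*I*√341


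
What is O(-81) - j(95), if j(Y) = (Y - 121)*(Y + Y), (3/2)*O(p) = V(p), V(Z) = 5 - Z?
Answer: 14992/3 ≈ 4997.3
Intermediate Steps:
O(p) = 10/3 - 2*p/3 (O(p) = 2*(5 - p)/3 = 10/3 - 2*p/3)
j(Y) = 2*Y*(-121 + Y) (j(Y) = (-121 + Y)*(2*Y) = 2*Y*(-121 + Y))
O(-81) - j(95) = (10/3 - ⅔*(-81)) - 2*95*(-121 + 95) = (10/3 + 54) - 2*95*(-26) = 172/3 - 1*(-4940) = 172/3 + 4940 = 14992/3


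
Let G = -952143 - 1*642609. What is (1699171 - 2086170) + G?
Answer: -1981751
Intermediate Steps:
G = -1594752 (G = -952143 - 642609 = -1594752)
(1699171 - 2086170) + G = (1699171 - 2086170) - 1594752 = -386999 - 1594752 = -1981751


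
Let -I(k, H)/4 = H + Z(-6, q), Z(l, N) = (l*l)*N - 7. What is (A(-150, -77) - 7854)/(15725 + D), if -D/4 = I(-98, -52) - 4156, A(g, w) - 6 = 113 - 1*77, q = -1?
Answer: -7812/30829 ≈ -0.25340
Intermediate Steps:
A(g, w) = 42 (A(g, w) = 6 + (113 - 1*77) = 6 + (113 - 77) = 6 + 36 = 42)
Z(l, N) = -7 + N*l² (Z(l, N) = l²*N - 7 = N*l² - 7 = -7 + N*l²)
I(k, H) = 172 - 4*H (I(k, H) = -4*(H + (-7 - 1*(-6)²)) = -4*(H + (-7 - 1*36)) = -4*(H + (-7 - 36)) = -4*(H - 43) = -4*(-43 + H) = 172 - 4*H)
D = 15104 (D = -4*((172 - 4*(-52)) - 4156) = -4*((172 + 208) - 4156) = -4*(380 - 4156) = -4*(-3776) = 15104)
(A(-150, -77) - 7854)/(15725 + D) = (42 - 7854)/(15725 + 15104) = -7812/30829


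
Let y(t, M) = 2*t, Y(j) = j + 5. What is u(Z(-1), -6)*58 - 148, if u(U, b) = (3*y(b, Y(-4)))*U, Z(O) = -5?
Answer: 10292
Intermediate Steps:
Y(j) = 5 + j
u(U, b) = 6*U*b (u(U, b) = (3*(2*b))*U = (6*b)*U = 6*U*b)
u(Z(-1), -6)*58 - 148 = (6*(-5)*(-6))*58 - 148 = 180*58 - 148 = 10440 - 148 = 10292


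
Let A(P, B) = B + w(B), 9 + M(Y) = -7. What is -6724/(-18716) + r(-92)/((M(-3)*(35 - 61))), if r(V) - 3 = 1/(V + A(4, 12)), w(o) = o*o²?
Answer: 1175577463/3207772672 ≈ 0.36648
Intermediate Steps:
w(o) = o³
M(Y) = -16 (M(Y) = -9 - 7 = -16)
A(P, B) = B + B³
r(V) = 3 + 1/(1740 + V) (r(V) = 3 + 1/(V + (12 + 12³)) = 3 + 1/(V + (12 + 1728)) = 3 + 1/(V + 1740) = 3 + 1/(1740 + V))
-6724/(-18716) + r(-92)/((M(-3)*(35 - 61))) = -6724/(-18716) + ((5221 + 3*(-92))/(1740 - 92))/((-16*(35 - 61))) = -6724*(-1/18716) + ((5221 - 276)/1648)/((-16*(-26))) = 1681/4679 + ((1/1648)*4945)/416 = 1681/4679 + (4945/1648)*(1/416) = 1681/4679 + 4945/685568 = 1175577463/3207772672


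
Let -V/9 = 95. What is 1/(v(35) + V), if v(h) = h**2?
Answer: 1/370 ≈ 0.0027027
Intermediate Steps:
V = -855 (V = -9*95 = -855)
1/(v(35) + V) = 1/(35**2 - 855) = 1/(1225 - 855) = 1/370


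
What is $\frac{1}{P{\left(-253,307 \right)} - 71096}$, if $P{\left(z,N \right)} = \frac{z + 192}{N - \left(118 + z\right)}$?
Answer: $- \frac{442}{31424493} \approx -1.4065 \cdot 10^{-5}$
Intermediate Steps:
$P{\left(z,N \right)} = \frac{192 + z}{-118 + N - z}$
$\frac{1}{P{\left(-253,307 \right)} - 71096} = \frac{1}{\frac{-192 - -253}{118 - 253 - 307} - 71096} = \frac{1}{\frac{-192 + 253}{118 - 253 - 307} - 71096} = \frac{1}{\frac{1}{-442} \cdot 61 - 71096} = \frac{1}{\left(- \frac{1}{442}\right) 61 - 71096} = \frac{1}{- \frac{61}{442} - 71096} = \frac{1}{- \frac{31424493}{442}} = - \frac{442}{31424493}$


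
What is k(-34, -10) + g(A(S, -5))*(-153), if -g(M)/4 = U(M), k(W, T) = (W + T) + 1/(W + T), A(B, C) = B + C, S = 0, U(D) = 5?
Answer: 132703/44 ≈ 3016.0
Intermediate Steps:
k(W, T) = T + W + 1/(T + W) (k(W, T) = (T + W) + 1/(T + W) = T + W + 1/(T + W))
g(M) = -20 (g(M) = -4*5 = -20)
k(-34, -10) + g(A(S, -5))*(-153) = (1 + (-10)² + (-34)² + 2*(-10)*(-34))/(-10 - 34) - 20*(-153) = (1 + 100 + 1156 + 680)/(-44) + 3060 = -1/44*1937 + 3060 = -1937/44 + 3060 = 132703/44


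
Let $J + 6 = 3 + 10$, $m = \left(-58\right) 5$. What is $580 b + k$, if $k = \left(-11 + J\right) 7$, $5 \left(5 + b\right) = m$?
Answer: $-36568$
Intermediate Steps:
$m = -290$
$J = 7$ ($J = -6 + \left(3 + 10\right) = -6 + 13 = 7$)
$b = -63$ ($b = -5 + \frac{1}{5} \left(-290\right) = -5 - 58 = -63$)
$k = -28$ ($k = \left(-11 + 7\right) 7 = \left(-4\right) 7 = -28$)
$580 b + k = 580 \left(-63\right) - 28 = -36540 - 28 = -36568$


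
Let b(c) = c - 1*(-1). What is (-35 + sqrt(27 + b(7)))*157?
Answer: -5495 + 157*sqrt(35) ≈ -4566.2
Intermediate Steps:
b(c) = 1 + c (b(c) = c + 1 = 1 + c)
(-35 + sqrt(27 + b(7)))*157 = (-35 + sqrt(27 + (1 + 7)))*157 = (-35 + sqrt(27 + 8))*157 = (-35 + sqrt(35))*157 = -5495 + 157*sqrt(35)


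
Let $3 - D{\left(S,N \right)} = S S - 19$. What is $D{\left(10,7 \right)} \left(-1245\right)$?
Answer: $97110$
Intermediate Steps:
$D{\left(S,N \right)} = 22 - S^{2}$ ($D{\left(S,N \right)} = 3 - \left(S S - 19\right) = 3 - \left(S^{2} - 19\right) = 3 - \left(-19 + S^{2}\right) = 22 - S^{2}$)
$D{\left(10,7 \right)} \left(-1245\right) = \left(22 - 10^{2}\right) \left(-1245\right) = \left(22 - 100\right) \left(-1245\right) = \left(-78\right) \left(-1245\right) = 97110$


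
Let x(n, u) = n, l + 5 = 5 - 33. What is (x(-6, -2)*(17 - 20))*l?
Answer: -594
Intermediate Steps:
l = -33 (l = -5 + (5 - 33) = -5 - 28 = -33)
(x(-6, -2)*(17 - 20))*l = -6*(17 - 20)*(-33) = -6*(-3)*(-33) = 18*(-33) = -594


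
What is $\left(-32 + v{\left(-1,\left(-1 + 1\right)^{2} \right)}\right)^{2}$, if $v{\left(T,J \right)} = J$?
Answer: $1024$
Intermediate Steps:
$\left(-32 + v{\left(-1,\left(-1 + 1\right)^{2} \right)}\right)^{2} = \left(-32 + \left(-1 + 1\right)^{2}\right)^{2} = \left(-32 + 0^{2}\right)^{2} = \left(-32 + 0\right)^{2} = \left(-32\right)^{2} = 1024$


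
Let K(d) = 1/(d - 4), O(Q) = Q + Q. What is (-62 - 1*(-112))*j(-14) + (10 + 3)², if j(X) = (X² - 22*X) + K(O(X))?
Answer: 405879/16 ≈ 25367.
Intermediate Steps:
O(Q) = 2*Q
K(d) = 1/(-4 + d)
j(X) = X² + 1/(-4 + 2*X) - 22*X (j(X) = (X² - 22*X) + 1/(-4 + 2*X) = X² + 1/(-4 + 2*X) - 22*X)
(-62 - 1*(-112))*j(-14) + (10 + 3)² = (-62 - 1*(-112))*((½ - 14*(-22 - 14)*(-2 - 14))/(-2 - 14)) + (10 + 3)² = (-62 + 112)*((½ - 14*(-36)*(-16))/(-16)) + 13² = 50*(-(½ - 8064)/16) + 169 = 50*(-1/16*(-16127/2)) + 169 = 50*(16127/32) + 169 = 403175/16 + 169 = 405879/16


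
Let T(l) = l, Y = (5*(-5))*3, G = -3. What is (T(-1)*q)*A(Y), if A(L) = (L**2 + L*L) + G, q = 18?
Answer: -202446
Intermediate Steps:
Y = -75 (Y = -25*3 = -75)
A(L) = -3 + 2*L**2 (A(L) = (L**2 + L*L) - 3 = (L**2 + L**2) - 3 = 2*L**2 - 3 = -3 + 2*L**2)
(T(-1)*q)*A(Y) = (-1*18)*(-3 + 2*(-75)**2) = -18*(-3 + 2*5625) = -18*(-3 + 11250) = -18*11247 = -202446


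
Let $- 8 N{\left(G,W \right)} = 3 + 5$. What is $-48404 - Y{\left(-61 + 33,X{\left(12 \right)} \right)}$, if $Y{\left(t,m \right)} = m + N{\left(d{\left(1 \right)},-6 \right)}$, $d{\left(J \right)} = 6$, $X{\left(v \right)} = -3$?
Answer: $-48400$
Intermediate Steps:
$N{\left(G,W \right)} = -1$ ($N{\left(G,W \right)} = - \frac{3 + 5}{8} = \left(- \frac{1}{8}\right) 8 = -1$)
$Y{\left(t,m \right)} = -1 + m$ ($Y{\left(t,m \right)} = m - 1 = -1 + m$)
$-48404 - Y{\left(-61 + 33,X{\left(12 \right)} \right)} = -48404 - \left(-1 - 3\right) = -48404 - -4 = -48404 + 4 = -48400$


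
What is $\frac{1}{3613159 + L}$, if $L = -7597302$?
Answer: $- \frac{1}{3984143} \approx -2.51 \cdot 10^{-7}$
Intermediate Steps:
$\frac{1}{3613159 + L} = \frac{1}{3613159 - 7597302} = \frac{1}{-3984143} = - \frac{1}{3984143}$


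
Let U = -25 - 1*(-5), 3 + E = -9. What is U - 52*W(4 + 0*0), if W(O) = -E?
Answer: -644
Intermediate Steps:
E = -12 (E = -3 - 9 = -12)
W(O) = 12 (W(O) = -1*(-12) = 12)
U = -20 (U = -25 + 5 = -20)
U - 52*W(4 + 0*0) = -20 - 52*12 = -20 - 624 = -644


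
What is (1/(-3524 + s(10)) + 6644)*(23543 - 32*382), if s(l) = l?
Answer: 37752123255/502 ≈ 7.5203e+7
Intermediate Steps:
(1/(-3524 + s(10)) + 6644)*(23543 - 32*382) = (1/(-3524 + 10) + 6644)*(23543 - 32*382) = (1/(-3514) + 6644)*(23543 - 12224) = (-1/3514 + 6644)*11319 = (23347015/3514)*11319 = 37752123255/502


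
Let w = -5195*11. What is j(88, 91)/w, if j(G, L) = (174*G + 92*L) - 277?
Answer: -23407/57145 ≈ -0.40961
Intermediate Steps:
j(G, L) = -277 + 92*L + 174*G (j(G, L) = (92*L + 174*G) - 277 = -277 + 92*L + 174*G)
w = -57145
j(88, 91)/w = (-277 + 92*91 + 174*88)/(-57145) = (-277 + 8372 + 15312)*(-1/57145) = 23407*(-1/57145) = -23407/57145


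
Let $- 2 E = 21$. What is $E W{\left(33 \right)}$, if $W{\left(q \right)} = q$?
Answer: $- \frac{693}{2} \approx -346.5$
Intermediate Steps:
$E = - \frac{21}{2}$ ($E = \left(- \frac{1}{2}\right) 21 = - \frac{21}{2} \approx -10.5$)
$E W{\left(33 \right)} = \left(- \frac{21}{2}\right) 33 = - \frac{693}{2}$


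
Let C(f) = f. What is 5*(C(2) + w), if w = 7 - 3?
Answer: 30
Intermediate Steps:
w = 4
5*(C(2) + w) = 5*(2 + 4) = 5*6 = 30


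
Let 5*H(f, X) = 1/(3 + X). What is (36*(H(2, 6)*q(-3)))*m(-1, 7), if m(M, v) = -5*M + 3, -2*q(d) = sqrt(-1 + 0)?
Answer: -16*I/5 ≈ -3.2*I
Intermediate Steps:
q(d) = -I/2 (q(d) = -sqrt(-1 + 0)/2 = -I/2)
H(f, X) = 1/(5*(3 + X))
m(M, v) = 3 - 5*M
(36*(H(2, 6)*q(-3)))*m(-1, 7) = (36*((1/(5*(3 + 6)))*(-I/2)))*(3 - 5*(-1)) = (36*(((1/5)/9)*(-I/2)))*(3 + 5) = (36*(((1/5)*(1/9))*(-I/2)))*8 = (36*((-I/2)/45))*8 = (36*(-I/90))*8 = -2*I/5*8 = -16*I/5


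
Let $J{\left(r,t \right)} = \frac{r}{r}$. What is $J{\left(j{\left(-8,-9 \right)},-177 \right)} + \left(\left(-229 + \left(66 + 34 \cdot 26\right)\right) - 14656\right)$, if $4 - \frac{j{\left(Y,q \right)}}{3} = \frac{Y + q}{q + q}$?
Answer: $-13934$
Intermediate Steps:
$j{\left(Y,q \right)} = 12 - \frac{3 \left(Y + q\right)}{2 q}$ ($j{\left(Y,q \right)} = 12 - 3 \frac{Y + q}{q + q} = 12 - 3 \frac{Y + q}{2 q} = 12 - \frac{3 \left(Y + q\right)}{2 q}$)
$J{\left(r,t \right)} = 1$
$J{\left(j{\left(-8,-9 \right)},-177 \right)} + \left(\left(-229 + \left(66 + 34 \cdot 26\right)\right) - 14656\right) = 1 + \left(\left(-229 + \left(66 + 34 \cdot 26\right)\right) - 14656\right) = 1 + \left(\left(-229 + \left(66 + 884\right)\right) - 14656\right) = 1 + \left(\left(-229 + 950\right) - 14656\right) = 1 + \left(721 - 14656\right) = 1 - 13935 = -13934$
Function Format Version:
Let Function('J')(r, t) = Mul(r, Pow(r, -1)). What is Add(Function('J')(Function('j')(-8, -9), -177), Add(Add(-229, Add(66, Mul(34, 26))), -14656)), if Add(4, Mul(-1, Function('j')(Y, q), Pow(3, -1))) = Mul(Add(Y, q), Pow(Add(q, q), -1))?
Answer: -13934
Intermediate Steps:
Function('j')(Y, q) = Add(12, Mul(Rational(-3, 2), Pow(q, -1), Add(Y, q))) (Function('j')(Y, q) = Add(12, Mul(-3, Mul(Add(Y, q), Pow(Add(q, q), -1)))) = Add(12, Mul(-3, Mul(Add(Y, q), Pow(Mul(2, q), -1)))) = Add(12, Mul(-3, Mul(Add(Y, q), Mul(Rational(1, 2), Pow(q, -1))))) = Add(12, Mul(-3, Mul(Rational(1, 2), Pow(q, -1), Add(Y, q)))) = Add(12, Mul(Rational(-3, 2), Pow(q, -1), Add(Y, q))))
Function('J')(r, t) = 1
Add(Function('J')(Function('j')(-8, -9), -177), Add(Add(-229, Add(66, Mul(34, 26))), -14656)) = Add(1, Add(Add(-229, Add(66, Mul(34, 26))), -14656)) = Add(1, Add(Add(-229, Add(66, 884)), -14656)) = Add(1, Add(Add(-229, 950), -14656)) = Add(1, Add(721, -14656)) = Add(1, -13935) = -13934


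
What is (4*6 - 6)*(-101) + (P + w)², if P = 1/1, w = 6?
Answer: -1769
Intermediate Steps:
P = 1
(4*6 - 6)*(-101) + (P + w)² = (4*6 - 6)*(-101) + (1 + 6)² = (24 - 6)*(-101) + 7² = 18*(-101) + 49 = -1818 + 49 = -1769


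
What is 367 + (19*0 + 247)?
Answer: 614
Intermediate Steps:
367 + (19*0 + 247) = 367 + (0 + 247) = 367 + 247 = 614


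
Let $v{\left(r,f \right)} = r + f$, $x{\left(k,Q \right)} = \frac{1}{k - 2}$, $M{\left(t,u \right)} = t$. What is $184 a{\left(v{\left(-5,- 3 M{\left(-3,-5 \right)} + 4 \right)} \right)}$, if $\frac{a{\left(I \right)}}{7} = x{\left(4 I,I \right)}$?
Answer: $\frac{644}{15} \approx 42.933$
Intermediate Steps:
$x{\left(k,Q \right)} = \frac{1}{-2 + k}$
$v{\left(r,f \right)} = f + r$
$a{\left(I \right)} = \frac{7}{-2 + 4 I}$
$184 a{\left(v{\left(-5,- 3 M{\left(-3,-5 \right)} + 4 \right)} \right)} = 184 \frac{7}{2 \left(-1 + 2 \left(\left(\left(-3\right) \left(-3\right) + 4\right) - 5\right)\right)} = 184 \frac{7}{2 \left(-1 + 2 \left(\left(9 + 4\right) - 5\right)\right)} = 184 \frac{7}{2 \left(-1 + 2 \left(13 - 5\right)\right)} = 184 \frac{7}{2 \left(-1 + 2 \cdot 8\right)} = 184 \frac{7}{2 \left(-1 + 16\right)} = 184 \frac{7}{2 \cdot 15} = 184 \cdot \frac{7}{2} \cdot \frac{1}{15} = 184 \cdot \frac{7}{30} = \frac{644}{15}$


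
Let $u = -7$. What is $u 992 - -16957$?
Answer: $10013$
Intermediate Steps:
$u 992 - -16957 = \left(-7\right) 992 - -16957 = -6944 + 16957 = 10013$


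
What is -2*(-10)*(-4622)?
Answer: -92440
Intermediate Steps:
-2*(-10)*(-4622) = 20*(-4622) = -92440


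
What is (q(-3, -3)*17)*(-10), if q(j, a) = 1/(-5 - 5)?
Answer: 17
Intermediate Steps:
q(j, a) = -⅒ (q(j, a) = 1/(-10) = -⅒)
(q(-3, -3)*17)*(-10) = -⅒*17*(-10) = -17/10*(-10) = 17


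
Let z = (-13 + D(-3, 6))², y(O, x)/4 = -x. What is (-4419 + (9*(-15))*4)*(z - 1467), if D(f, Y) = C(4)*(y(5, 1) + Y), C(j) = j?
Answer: 7150878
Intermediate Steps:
y(O, x) = -4*x (y(O, x) = 4*(-x) = -4*x)
D(f, Y) = -16 + 4*Y (D(f, Y) = 4*(-4*1 + Y) = 4*(-4 + Y) = -16 + 4*Y)
z = 25 (z = (-13 + (-16 + 4*6))² = (-13 + (-16 + 24))² = (-13 + 8)² = (-5)² = 25)
(-4419 + (9*(-15))*4)*(z - 1467) = (-4419 + (9*(-15))*4)*(25 - 1467) = (-4419 - 135*4)*(-1442) = (-4419 - 540)*(-1442) = -4959*(-1442) = 7150878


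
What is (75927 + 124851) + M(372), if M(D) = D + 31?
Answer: 201181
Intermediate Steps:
M(D) = 31 + D
(75927 + 124851) + M(372) = (75927 + 124851) + (31 + 372) = 200778 + 403 = 201181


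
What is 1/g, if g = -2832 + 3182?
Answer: 1/350 ≈ 0.0028571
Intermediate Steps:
g = 350
1/g = 1/350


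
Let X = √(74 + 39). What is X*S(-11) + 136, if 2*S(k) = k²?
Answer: 136 + 121*√113/2 ≈ 779.12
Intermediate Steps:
X = √113 ≈ 10.630
S(k) = k²/2
X*S(-11) + 136 = √113*((½)*(-11)²) + 136 = √113*((½)*121) + 136 = √113*(121/2) + 136 = 121*√113/2 + 136 = 136 + 121*√113/2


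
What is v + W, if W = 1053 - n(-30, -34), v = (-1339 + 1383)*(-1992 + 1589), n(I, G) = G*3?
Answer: -16577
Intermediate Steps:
n(I, G) = 3*G
v = -17732 (v = 44*(-403) = -17732)
W = 1155 (W = 1053 - 3*(-34) = 1053 - 1*(-102) = 1053 + 102 = 1155)
v + W = -17732 + 1155 = -16577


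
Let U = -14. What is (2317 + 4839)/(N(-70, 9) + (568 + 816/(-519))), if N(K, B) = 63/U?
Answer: 2475976/194427 ≈ 12.735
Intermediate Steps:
N(K, B) = -9/2 (N(K, B) = 63/(-14) = 63*(-1/14) = -9/2)
(2317 + 4839)/(N(-70, 9) + (568 + 816/(-519))) = (2317 + 4839)/(-9/2 + (568 + 816/(-519))) = 7156/(-9/2 + (568 + 816*(-1/519))) = 7156/(-9/2 + (568 - 272/173)) = 7156/(-9/2 + 97992/173) = 7156/(194427/346) = 7156*(346/194427) = 2475976/194427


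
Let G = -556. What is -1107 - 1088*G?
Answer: 603821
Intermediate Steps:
-1107 - 1088*G = -1107 - 1088*(-556) = -1107 + 604928 = 603821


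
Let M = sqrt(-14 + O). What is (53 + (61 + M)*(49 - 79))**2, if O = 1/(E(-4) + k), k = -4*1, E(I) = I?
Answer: 6290033/2 + 26655*I*sqrt(226) ≈ 3.145e+6 + 4.0071e+5*I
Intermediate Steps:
k = -4
O = -1/8 (O = 1/(-4 - 4) = 1/(-8) = -1/8 ≈ -0.12500)
M = I*sqrt(226)/4 (M = sqrt(-14 - 1/8) = sqrt(-113/8) = I*sqrt(226)/4 ≈ 3.7583*I)
(53 + (61 + M)*(49 - 79))**2 = (53 + (61 + I*sqrt(226)/4)*(49 - 79))**2 = (53 + (61 + I*sqrt(226)/4)*(-30))**2 = (53 + (-1830 - 15*I*sqrt(226)/2))**2 = (-1777 - 15*I*sqrt(226)/2)**2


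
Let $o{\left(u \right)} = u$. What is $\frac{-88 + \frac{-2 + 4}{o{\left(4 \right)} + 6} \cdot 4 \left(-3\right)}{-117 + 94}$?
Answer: $\frac{452}{115} \approx 3.9304$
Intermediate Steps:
$\frac{-88 + \frac{-2 + 4}{o{\left(4 \right)} + 6} \cdot 4 \left(-3\right)}{-117 + 94} = \frac{-88 + \frac{-2 + 4}{4 + 6} \cdot 4 \left(-3\right)}{-117 + 94} = \frac{-88 + \frac{2}{10} \cdot 4 \left(-3\right)}{-23} = - \frac{-88 + 2 \cdot \frac{1}{10} \cdot 4 \left(-3\right)}{23} = - \frac{-88 + \frac{1}{5} \cdot 4 \left(-3\right)}{23} = - \frac{-88 + \frac{4}{5} \left(-3\right)}{23} = - \frac{-88 - \frac{12}{5}}{23} = \left(- \frac{1}{23}\right) \left(- \frac{452}{5}\right) = \frac{452}{115}$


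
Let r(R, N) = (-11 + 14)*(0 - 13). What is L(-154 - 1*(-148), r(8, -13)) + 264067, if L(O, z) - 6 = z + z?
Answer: 263995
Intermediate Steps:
r(R, N) = -39 (r(R, N) = 3*(-13) = -39)
L(O, z) = 6 + 2*z (L(O, z) = 6 + (z + z) = 6 + 2*z)
L(-154 - 1*(-148), r(8, -13)) + 264067 = (6 + 2*(-39)) + 264067 = (6 - 78) + 264067 = -72 + 264067 = 263995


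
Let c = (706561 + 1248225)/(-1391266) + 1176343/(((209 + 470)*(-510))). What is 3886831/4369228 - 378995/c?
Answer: 56985605906333082045737/722023935155336756 ≈ 78925.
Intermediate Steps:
c = -165252061727/34412964510 (c = 1954786*(-1/1391266) + 1176343/((679*(-510))) = -977393/695633 + 1176343/(-346290) = -977393/695633 + 1176343*(-1/346290) = -977393/695633 - 168049/49470 = -165252061727/34412964510 ≈ -4.8020)
3886831/4369228 - 378995/c = 3886831/4369228 - 378995/(-165252061727/34412964510) = 3886831*(1/4369228) - 378995*(-34412964510/165252061727) = 3886831/4369228 + 13042341484467450/165252061727 = 56985605906333082045737/722023935155336756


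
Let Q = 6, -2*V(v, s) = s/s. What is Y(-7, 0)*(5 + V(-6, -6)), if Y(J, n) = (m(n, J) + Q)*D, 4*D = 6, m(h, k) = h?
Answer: 81/2 ≈ 40.500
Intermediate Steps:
D = 3/2 (D = (¼)*6 = 3/2 ≈ 1.5000)
V(v, s) = -½ (V(v, s) = -s/(2*s) = -½*1 = -½)
Y(J, n) = 9 + 3*n/2 (Y(J, n) = (n + 6)*(3/2) = (6 + n)*(3/2) = 9 + 3*n/2)
Y(-7, 0)*(5 + V(-6, -6)) = (9 + (3/2)*0)*(5 - ½) = (9 + 0)*(9/2) = 9*(9/2) = 81/2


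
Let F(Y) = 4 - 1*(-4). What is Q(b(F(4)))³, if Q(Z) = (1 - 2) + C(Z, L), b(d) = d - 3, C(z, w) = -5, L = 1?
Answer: -216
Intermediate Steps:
F(Y) = 8 (F(Y) = 4 + 4 = 8)
b(d) = -3 + d
Q(Z) = -6 (Q(Z) = (1 - 2) - 5 = -1 - 5 = -6)
Q(b(F(4)))³ = (-6)³ = -216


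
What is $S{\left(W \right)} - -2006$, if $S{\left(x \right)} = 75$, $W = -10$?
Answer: $2081$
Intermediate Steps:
$S{\left(W \right)} - -2006 = 75 - -2006 = 75 + 2006 = 2081$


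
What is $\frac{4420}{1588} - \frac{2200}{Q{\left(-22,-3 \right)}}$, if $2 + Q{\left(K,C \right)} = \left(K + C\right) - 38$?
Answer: $\frac{189045}{5161} \approx 36.63$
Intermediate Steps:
$Q{\left(K,C \right)} = -40 + C + K$ ($Q{\left(K,C \right)} = -2 - \left(38 - C - K\right) = -2 + \left(-38 + C + K\right) = -40 + C + K$)
$\frac{4420}{1588} - \frac{2200}{Q{\left(-22,-3 \right)}} = \frac{4420}{1588} - \frac{2200}{-40 - 3 - 22} = 4420 \cdot \frac{1}{1588} - \frac{2200}{-65} = \frac{1105}{397} - - \frac{440}{13} = \frac{1105}{397} + \frac{440}{13} = \frac{189045}{5161}$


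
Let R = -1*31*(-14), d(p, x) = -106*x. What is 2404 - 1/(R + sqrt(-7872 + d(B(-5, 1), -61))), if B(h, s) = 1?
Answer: 228093707/94881 + I*sqrt(1406)/189762 ≈ 2404.0 + 0.0001976*I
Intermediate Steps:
R = 434 (R = -31*(-14) = 434)
2404 - 1/(R + sqrt(-7872 + d(B(-5, 1), -61))) = 2404 - 1/(434 + sqrt(-7872 - 106*(-61))) = 2404 - 1/(434 + sqrt(-7872 + 6466)) = 2404 - 1/(434 + sqrt(-1406)) = 2404 - 1/(434 + I*sqrt(1406))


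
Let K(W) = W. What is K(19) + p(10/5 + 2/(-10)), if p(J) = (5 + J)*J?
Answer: 781/25 ≈ 31.240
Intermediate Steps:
p(J) = J*(5 + J)
K(19) + p(10/5 + 2/(-10)) = 19 + (10/5 + 2/(-10))*(5 + (10/5 + 2/(-10))) = 19 + (10*(⅕) + 2*(-⅒))*(5 + (10*(⅕) + 2*(-⅒))) = 19 + (2 - ⅕)*(5 + (2 - ⅕)) = 19 + 9*(5 + 9/5)/5 = 19 + (9/5)*(34/5) = 19 + 306/25 = 781/25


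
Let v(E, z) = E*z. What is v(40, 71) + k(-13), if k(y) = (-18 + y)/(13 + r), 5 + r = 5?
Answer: 36889/13 ≈ 2837.6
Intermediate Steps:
r = 0 (r = -5 + 5 = 0)
k(y) = -18/13 + y/13 (k(y) = (-18 + y)/(13 + 0) = (-18 + y)/13 = (-18 + y)*(1/13) = -18/13 + y/13)
v(40, 71) + k(-13) = 40*71 + (-18/13 + (1/13)*(-13)) = 2840 + (-18/13 - 1) = 2840 - 31/13 = 36889/13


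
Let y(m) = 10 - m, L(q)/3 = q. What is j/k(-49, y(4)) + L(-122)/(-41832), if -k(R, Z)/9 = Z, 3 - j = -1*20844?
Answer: -8074555/20916 ≈ -386.05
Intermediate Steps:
L(q) = 3*q
j = 20847 (j = 3 - (-1)*20844 = 3 - 1*(-20844) = 3 + 20844 = 20847)
k(R, Z) = -9*Z
j/k(-49, y(4)) + L(-122)/(-41832) = 20847/((-9*(10 - 1*4))) + (3*(-122))/(-41832) = 20847/((-9*(10 - 4))) - 366*(-1/41832) = 20847/((-9*6)) + 61/6972 = 20847/(-54) + 61/6972 = 20847*(-1/54) + 61/6972 = -6949/18 + 61/6972 = -8074555/20916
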